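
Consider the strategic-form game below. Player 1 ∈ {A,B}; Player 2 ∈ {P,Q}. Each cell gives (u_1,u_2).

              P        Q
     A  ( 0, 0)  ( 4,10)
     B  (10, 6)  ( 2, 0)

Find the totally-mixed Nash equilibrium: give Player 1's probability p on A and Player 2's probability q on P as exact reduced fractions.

p=3/8, q=1/6

P1 indiff ⇒ q·0+(1-q)·4 = q·10+(1-q)·2 ⇒ q(-10) = (1-q)(-2) ⇒ q = 1/6
P2 indiff ⇒ p·0+(1-p)·6 = p·10+(1-p)·0 ⇒ p(-10) = (1-p)(-6) ⇒ p = 3/8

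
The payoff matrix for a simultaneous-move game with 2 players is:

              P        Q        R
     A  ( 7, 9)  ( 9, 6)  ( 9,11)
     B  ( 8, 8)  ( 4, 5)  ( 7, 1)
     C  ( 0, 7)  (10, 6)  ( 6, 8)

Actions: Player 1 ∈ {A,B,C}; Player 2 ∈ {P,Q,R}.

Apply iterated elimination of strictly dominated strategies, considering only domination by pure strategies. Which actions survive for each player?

Survivors P1:{A,B} P2:{P,R}

P2 drop Q (P beats it: A:9>6 B:8>5 C:7>6)
P1 drop C (A beats it: P:7>0 R:9>6)
P1→{A,B} P2→{P,R}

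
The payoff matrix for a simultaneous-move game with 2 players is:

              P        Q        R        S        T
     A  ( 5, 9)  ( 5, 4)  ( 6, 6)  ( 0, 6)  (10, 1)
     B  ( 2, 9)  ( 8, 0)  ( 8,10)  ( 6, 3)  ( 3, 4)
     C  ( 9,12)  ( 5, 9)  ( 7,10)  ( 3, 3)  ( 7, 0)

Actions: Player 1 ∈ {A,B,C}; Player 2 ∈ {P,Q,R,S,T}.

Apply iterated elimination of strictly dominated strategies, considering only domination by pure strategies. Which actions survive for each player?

P2 drop Q (P beats it: A:9>4 B:9>0 C:12>9)
P2 drop S (P beats it: A:9>6 B:9>3 C:12>3)
P2 drop T (P beats it: A:9>1 B:9>4 C:12>0)
P1 drop A (C beats it: P:9>5 R:7>6)
P1→{B,C} P2→{P,R}

IESDS → P1:{B,C} P2:{P,R}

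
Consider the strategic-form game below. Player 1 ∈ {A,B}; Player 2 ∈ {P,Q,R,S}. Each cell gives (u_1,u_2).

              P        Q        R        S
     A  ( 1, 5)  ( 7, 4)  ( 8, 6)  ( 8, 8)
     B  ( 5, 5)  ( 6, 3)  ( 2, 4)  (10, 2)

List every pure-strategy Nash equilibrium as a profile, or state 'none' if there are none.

NE set: (B,P)

(A,P): not NE [P1→B gives 5>1; P2→S gives 8>5]
(A,Q): not NE [P2→S gives 8>4]
(A,R): not NE [P2→S gives 8>6]
(A,S): not NE [P1→B gives 10>8]
(B,P): NE
(B,Q): not NE [P1→A gives 7>6; P2→P gives 5>3]
(B,R): not NE [P1→A gives 8>2; P2→P gives 5>4]
(B,S): not NE [P2→P gives 5>2]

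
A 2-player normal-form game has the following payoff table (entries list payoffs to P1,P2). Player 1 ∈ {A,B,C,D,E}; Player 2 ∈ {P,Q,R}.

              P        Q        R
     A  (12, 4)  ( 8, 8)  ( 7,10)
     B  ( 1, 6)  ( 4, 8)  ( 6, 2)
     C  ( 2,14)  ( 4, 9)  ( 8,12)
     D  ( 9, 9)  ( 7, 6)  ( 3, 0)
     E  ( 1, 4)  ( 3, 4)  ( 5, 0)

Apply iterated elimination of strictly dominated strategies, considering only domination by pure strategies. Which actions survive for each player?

P1 drop B (A beats it: P:12>1 Q:8>4 R:7>6)
P1 drop D (A beats it: P:12>9 Q:8>7 R:7>3)
P1 drop E (A beats it: P:12>1 Q:8>3 R:7>5)
P2 drop Q (R beats it: A:10>8 C:12>9)
P1→{A,C} P2→{P,R}

Survivors P1:{A,C} P2:{P,R}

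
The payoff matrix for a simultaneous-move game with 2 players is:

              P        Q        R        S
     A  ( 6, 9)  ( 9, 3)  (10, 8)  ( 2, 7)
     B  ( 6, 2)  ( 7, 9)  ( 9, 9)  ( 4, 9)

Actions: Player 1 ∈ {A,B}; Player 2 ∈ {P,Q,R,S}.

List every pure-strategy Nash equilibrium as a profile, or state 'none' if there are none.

Nash profiles: (A,P), (B,S)

(A,P): NE
(A,Q): not NE [P2→P gives 9>3]
(A,R): not NE [P2→P gives 9>8]
(A,S): not NE [P1→B gives 4>2; P2→P gives 9>7]
(B,P): not NE [P2→S gives 9>2]
(B,Q): not NE [P1→A gives 9>7]
(B,R): not NE [P1→A gives 10>9]
(B,S): NE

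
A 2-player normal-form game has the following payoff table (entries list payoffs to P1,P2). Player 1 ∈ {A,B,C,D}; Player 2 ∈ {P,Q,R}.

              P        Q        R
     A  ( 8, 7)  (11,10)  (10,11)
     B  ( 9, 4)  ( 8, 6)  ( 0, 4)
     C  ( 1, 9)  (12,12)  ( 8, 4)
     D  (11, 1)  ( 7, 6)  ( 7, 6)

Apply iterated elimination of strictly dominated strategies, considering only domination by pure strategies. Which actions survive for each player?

Remaining: P1:{A,C} P2:{Q,R}

P2 drop P (Q beats it: A:10>7 B:6>4 C:12>9 D:6>1)
P1 drop B (A beats it: Q:11>8 R:10>0)
P1 drop D (A beats it: Q:11>7 R:10>7)
P1→{A,C} P2→{Q,R}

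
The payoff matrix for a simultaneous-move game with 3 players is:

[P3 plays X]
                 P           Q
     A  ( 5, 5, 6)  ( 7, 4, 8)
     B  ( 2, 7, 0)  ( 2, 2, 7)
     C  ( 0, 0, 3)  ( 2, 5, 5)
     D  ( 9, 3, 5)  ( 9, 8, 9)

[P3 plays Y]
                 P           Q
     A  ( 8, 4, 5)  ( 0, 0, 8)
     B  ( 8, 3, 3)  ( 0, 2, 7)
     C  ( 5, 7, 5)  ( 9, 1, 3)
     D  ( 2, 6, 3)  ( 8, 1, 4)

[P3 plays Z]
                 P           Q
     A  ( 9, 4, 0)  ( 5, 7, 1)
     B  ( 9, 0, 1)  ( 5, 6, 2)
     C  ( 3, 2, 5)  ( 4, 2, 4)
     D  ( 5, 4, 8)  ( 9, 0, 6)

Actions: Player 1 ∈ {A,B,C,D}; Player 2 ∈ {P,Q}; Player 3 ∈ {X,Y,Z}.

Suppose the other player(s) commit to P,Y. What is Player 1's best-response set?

u_1(A vs P,Y) = 8
u_1(B vs P,Y) = 8
u_1(C vs P,Y) = 5
u_1(D vs P,Y) = 2
max payoff 8 at {A,B}

argmax u_1 = {A,B}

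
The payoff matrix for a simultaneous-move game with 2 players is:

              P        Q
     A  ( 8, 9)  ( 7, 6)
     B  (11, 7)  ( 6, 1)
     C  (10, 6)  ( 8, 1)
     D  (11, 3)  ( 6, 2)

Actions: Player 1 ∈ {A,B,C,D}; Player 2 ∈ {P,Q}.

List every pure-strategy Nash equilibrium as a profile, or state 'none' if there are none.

(A,P): not NE [P1→D gives 11>8]
(A,Q): not NE [P1→C gives 8>7; P2→P gives 9>6]
(B,P): NE
(B,Q): not NE [P1→C gives 8>6; P2→P gives 7>1]
(C,P): not NE [P1→D gives 11>10]
(C,Q): not NE [P2→P gives 6>1]
(D,P): NE
(D,Q): not NE [P1→C gives 8>6; P2→P gives 3>2]

NE set: (B,P), (D,P)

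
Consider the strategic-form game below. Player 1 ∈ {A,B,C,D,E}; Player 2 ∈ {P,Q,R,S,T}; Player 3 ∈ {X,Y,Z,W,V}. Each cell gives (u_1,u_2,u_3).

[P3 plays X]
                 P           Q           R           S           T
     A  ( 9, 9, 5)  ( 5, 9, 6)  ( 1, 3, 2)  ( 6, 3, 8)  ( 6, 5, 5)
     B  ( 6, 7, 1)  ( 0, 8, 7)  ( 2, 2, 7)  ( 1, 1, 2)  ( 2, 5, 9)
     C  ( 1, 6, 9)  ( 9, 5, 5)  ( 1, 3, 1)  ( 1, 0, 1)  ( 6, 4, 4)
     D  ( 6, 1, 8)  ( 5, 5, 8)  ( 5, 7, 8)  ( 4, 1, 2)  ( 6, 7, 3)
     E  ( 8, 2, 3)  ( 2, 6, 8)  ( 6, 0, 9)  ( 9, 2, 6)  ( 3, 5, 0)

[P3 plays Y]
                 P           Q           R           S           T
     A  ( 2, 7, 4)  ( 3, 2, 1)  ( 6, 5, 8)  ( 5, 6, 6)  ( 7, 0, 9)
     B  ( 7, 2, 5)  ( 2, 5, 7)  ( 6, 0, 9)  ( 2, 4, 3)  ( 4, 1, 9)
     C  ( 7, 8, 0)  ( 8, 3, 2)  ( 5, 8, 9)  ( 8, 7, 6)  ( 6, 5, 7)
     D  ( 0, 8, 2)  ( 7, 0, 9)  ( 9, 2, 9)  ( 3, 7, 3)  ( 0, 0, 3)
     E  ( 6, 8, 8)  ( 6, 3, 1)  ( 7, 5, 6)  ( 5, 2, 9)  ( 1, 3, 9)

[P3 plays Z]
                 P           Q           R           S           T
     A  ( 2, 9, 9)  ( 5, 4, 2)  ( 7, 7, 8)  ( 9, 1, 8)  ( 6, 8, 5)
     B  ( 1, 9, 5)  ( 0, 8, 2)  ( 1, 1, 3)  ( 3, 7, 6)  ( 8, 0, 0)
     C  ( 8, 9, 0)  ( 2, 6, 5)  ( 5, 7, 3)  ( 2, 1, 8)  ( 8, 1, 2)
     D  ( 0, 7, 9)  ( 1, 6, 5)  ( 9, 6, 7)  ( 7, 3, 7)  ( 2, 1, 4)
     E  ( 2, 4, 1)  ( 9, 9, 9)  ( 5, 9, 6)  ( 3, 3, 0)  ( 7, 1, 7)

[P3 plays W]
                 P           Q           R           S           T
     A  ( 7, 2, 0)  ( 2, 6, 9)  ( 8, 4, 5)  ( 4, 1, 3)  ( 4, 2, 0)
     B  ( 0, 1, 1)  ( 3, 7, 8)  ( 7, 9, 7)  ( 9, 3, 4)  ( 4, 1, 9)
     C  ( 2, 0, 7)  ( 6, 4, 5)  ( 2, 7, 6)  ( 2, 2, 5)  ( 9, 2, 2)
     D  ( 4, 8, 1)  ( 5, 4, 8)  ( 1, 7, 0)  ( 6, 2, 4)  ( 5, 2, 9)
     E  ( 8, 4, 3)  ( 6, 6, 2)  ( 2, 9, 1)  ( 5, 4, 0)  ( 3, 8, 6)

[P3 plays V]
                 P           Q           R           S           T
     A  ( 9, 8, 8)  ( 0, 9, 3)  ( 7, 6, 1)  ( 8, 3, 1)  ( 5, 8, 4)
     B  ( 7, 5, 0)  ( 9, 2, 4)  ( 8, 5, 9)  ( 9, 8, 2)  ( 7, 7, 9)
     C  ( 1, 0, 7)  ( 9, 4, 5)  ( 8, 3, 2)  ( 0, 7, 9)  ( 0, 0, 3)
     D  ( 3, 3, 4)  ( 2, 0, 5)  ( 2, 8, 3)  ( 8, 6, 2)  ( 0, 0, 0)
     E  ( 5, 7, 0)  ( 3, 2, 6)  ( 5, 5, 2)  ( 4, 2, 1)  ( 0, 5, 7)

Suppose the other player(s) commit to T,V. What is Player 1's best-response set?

u_1(A vs T,V) = 5
u_1(B vs T,V) = 7
u_1(C vs T,V) = 0
u_1(D vs T,V) = 0
u_1(E vs T,V) = 0
max payoff 7 at {B}

argmax u_1 = {B}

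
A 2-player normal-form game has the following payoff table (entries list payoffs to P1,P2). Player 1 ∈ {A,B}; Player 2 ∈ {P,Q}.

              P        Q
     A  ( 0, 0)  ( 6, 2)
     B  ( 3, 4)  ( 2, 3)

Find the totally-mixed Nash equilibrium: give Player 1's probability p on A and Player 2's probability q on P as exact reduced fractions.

(p,q) = (1/3, 4/7)

P1 indiff ⇒ q·0+(1-q)·6 = q·3+(1-q)·2 ⇒ q(-3) = (1-q)(-4) ⇒ q = 4/7
P2 indiff ⇒ p·0+(1-p)·4 = p·2+(1-p)·3 ⇒ p(-2) = (1-p)(-1) ⇒ p = 1/3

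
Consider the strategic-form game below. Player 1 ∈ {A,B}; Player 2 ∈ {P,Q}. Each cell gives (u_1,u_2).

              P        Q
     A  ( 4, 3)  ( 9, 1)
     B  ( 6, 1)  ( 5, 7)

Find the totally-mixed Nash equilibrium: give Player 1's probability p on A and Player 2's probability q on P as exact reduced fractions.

P1 indiff ⇒ q·4+(1-q)·9 = q·6+(1-q)·5 ⇒ q(-2) = (1-q)(-4) ⇒ q = 2/3
P2 indiff ⇒ p·3+(1-p)·1 = p·1+(1-p)·7 ⇒ p(2) = (1-p)(6) ⇒ p = 3/4

(p,q) = (3/4, 2/3)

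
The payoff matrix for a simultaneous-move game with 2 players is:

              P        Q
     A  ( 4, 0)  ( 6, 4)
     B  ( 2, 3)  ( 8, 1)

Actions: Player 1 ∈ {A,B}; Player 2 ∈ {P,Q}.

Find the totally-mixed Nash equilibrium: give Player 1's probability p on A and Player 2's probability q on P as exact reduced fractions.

(p,q) = (1/3, 1/2)

P1 indiff ⇒ q·4+(1-q)·6 = q·2+(1-q)·8 ⇒ q(2) = (1-q)(2) ⇒ q = 1/2
P2 indiff ⇒ p·0+(1-p)·3 = p·4+(1-p)·1 ⇒ p(-4) = (1-p)(-2) ⇒ p = 1/3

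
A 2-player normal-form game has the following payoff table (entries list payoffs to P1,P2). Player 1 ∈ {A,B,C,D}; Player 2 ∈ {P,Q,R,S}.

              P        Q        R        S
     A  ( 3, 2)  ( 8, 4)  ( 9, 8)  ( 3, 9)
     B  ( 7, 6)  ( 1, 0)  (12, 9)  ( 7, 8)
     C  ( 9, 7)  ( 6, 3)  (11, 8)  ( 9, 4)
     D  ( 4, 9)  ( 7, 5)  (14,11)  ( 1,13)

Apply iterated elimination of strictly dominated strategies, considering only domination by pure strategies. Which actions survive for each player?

IESDS → P1:{B,C,D} P2:{R,S}

P2 drop P (R beats it: A:8>2 B:9>6 C:8>7 D:11>9)
P2 drop Q (R beats it: A:8>4 B:9>0 C:8>3 D:11>5)
P1 drop A (B beats it: R:12>9 S:7>3)
P1→{B,C,D} P2→{R,S}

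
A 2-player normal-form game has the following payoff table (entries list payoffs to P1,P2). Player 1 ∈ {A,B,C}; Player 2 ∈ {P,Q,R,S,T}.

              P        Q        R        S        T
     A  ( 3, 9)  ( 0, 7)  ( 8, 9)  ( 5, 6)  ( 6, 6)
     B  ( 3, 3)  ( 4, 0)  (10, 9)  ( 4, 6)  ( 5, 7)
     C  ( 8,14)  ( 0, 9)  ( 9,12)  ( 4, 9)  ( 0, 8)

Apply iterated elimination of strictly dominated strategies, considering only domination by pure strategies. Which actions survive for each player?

P2 drop Q (P beats it: A:9>7 B:3>0 C:14>9)
P2 drop S (R beats it: A:9>6 B:9>6 C:12>9)
P2 drop T (R beats it: A:9>6 B:9>7 C:12>8)
P1 drop A (C beats it: P:8>3 R:9>8)
P1→{B,C} P2→{P,R}

IESDS → P1:{B,C} P2:{P,R}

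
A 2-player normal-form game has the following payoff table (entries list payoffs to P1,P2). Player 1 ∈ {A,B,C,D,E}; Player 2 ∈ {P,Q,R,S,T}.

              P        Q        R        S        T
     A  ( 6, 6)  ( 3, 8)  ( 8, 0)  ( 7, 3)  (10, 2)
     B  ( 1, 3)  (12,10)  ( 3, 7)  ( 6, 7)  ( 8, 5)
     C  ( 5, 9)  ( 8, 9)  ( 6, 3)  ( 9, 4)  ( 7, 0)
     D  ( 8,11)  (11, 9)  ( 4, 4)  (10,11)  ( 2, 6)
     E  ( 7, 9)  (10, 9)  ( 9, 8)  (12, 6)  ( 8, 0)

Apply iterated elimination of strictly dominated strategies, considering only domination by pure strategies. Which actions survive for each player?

Remaining: P1:{B,D,E} P2:{P,Q,S}

P1 drop C (E beats it: P:7>5 Q:10>8 R:9>6 S:12>9 T:8>7)
P2 drop R (Q beats it: A:8>0 B:10>7 D:9>4 E:9>8)
P2 drop T (Q beats it: A:8>2 B:10>5 D:9>6 E:9>0)
P1 drop A (D beats it: P:8>6 Q:11>3 S:10>7)
P1→{B,D,E} P2→{P,Q,S}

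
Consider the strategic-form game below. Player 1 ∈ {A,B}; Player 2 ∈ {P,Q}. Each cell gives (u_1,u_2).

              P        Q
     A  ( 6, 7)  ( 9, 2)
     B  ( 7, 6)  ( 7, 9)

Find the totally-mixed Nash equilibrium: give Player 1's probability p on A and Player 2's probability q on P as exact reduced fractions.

p=3/8, q=2/3

P1 indiff ⇒ q·6+(1-q)·9 = q·7+(1-q)·7 ⇒ q(-1) = (1-q)(-2) ⇒ q = 2/3
P2 indiff ⇒ p·7+(1-p)·6 = p·2+(1-p)·9 ⇒ p(5) = (1-p)(3) ⇒ p = 3/8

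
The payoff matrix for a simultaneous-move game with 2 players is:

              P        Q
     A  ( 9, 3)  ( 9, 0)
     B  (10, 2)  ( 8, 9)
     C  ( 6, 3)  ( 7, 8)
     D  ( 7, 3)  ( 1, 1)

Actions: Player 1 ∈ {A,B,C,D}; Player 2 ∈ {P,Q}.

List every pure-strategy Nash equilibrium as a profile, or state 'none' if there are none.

(A,P): not NE [P1→B gives 10>9]
(A,Q): not NE [P2→P gives 3>0]
(B,P): not NE [P2→Q gives 9>2]
(B,Q): not NE [P1→A gives 9>8]
(C,P): not NE [P1→B gives 10>6; P2→Q gives 8>3]
(C,Q): not NE [P1→A gives 9>7]
(D,P): not NE [P1→B gives 10>7]
(D,Q): not NE [P1→A gives 9>1; P2→P gives 3>1]

Equilibria: none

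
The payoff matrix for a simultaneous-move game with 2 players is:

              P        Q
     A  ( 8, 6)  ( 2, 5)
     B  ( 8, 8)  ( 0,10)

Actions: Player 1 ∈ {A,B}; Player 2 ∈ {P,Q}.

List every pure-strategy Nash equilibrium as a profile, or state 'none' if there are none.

PSNE = {(A,P)}

(A,P): NE
(A,Q): not NE [P2→P gives 6>5]
(B,P): not NE [P2→Q gives 10>8]
(B,Q): not NE [P1→A gives 2>0]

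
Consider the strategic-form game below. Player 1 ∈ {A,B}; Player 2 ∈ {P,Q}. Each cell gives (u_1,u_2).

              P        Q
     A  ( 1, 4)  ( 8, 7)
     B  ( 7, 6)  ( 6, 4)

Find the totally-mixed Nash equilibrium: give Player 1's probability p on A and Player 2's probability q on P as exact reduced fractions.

p=2/5, q=1/4

P1 indiff ⇒ q·1+(1-q)·8 = q·7+(1-q)·6 ⇒ q(-6) = (1-q)(-2) ⇒ q = 1/4
P2 indiff ⇒ p·4+(1-p)·6 = p·7+(1-p)·4 ⇒ p(-3) = (1-p)(-2) ⇒ p = 2/5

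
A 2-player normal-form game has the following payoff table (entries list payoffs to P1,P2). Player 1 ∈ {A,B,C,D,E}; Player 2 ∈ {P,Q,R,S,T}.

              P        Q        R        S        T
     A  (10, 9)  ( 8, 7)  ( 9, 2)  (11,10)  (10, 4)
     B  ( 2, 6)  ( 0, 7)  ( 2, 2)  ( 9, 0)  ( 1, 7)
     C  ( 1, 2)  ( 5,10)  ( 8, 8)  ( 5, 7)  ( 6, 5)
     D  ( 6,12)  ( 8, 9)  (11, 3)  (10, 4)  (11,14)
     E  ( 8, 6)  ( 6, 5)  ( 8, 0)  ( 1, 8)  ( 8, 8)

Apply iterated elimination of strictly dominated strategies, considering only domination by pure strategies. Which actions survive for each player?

P1 drop B (A beats it: P:10>2 Q:8>0 R:9>2 S:11>9 T:10>1)
P1 drop C (A beats it: P:10>1 Q:8>5 R:9>8 S:11>5 T:10>6)
P1 drop E (A beats it: P:10>8 Q:8>6 R:9>8 S:11>1 T:10>8)
P2 drop Q (P beats it: A:9>7 D:12>9)
P2 drop R (P beats it: A:9>2 D:12>3)
P1→{A,D} P2→{P,S,T}

Survivors P1:{A,D} P2:{P,S,T}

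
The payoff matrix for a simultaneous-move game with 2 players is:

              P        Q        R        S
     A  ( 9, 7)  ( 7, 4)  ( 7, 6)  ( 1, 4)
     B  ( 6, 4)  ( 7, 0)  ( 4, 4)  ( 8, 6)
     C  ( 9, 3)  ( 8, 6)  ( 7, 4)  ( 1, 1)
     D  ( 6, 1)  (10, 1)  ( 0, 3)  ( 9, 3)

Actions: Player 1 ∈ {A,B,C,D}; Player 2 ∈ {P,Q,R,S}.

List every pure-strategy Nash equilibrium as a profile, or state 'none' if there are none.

PSNE = {(A,P), (D,S)}

(A,P): NE
(A,Q): not NE [P1→D gives 10>7; P2→P gives 7>4]
(A,R): not NE [P2→P gives 7>6]
(A,S): not NE [P1→D gives 9>1; P2→P gives 7>4]
(B,P): not NE [P1→C gives 9>6; P2→S gives 6>4]
(B,Q): not NE [P1→D gives 10>7; P2→S gives 6>0]
(B,R): not NE [P1→C gives 7>4; P2→S gives 6>4]
(B,S): not NE [P1→D gives 9>8]
(C,P): not NE [P2→Q gives 6>3]
(C,Q): not NE [P1→D gives 10>8]
(C,R): not NE [P2→Q gives 6>4]
(C,S): not NE [P1→D gives 9>1; P2→Q gives 6>1]
(D,P): not NE [P1→C gives 9>6; P2→S gives 3>1]
(D,Q): not NE [P2→S gives 3>1]
(D,R): not NE [P1→C gives 7>0]
(D,S): NE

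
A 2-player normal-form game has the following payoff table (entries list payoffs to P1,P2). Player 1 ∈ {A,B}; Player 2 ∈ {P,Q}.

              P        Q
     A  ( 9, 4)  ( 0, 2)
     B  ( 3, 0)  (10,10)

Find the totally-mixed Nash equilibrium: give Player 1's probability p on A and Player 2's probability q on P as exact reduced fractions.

p=5/6, q=5/8

P1 indiff ⇒ q·9+(1-q)·0 = q·3+(1-q)·10 ⇒ q(6) = (1-q)(10) ⇒ q = 5/8
P2 indiff ⇒ p·4+(1-p)·0 = p·2+(1-p)·10 ⇒ p(2) = (1-p)(10) ⇒ p = 5/6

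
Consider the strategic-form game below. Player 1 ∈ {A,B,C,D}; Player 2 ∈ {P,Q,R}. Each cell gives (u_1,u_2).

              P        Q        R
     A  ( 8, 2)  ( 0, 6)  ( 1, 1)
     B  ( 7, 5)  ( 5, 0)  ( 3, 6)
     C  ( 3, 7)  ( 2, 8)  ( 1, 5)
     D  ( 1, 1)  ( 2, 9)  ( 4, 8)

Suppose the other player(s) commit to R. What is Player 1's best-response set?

u_1(A vs R) = 1
u_1(B vs R) = 3
u_1(C vs R) = 1
u_1(D vs R) = 4
max payoff 4 at {D}

P1 best: {D}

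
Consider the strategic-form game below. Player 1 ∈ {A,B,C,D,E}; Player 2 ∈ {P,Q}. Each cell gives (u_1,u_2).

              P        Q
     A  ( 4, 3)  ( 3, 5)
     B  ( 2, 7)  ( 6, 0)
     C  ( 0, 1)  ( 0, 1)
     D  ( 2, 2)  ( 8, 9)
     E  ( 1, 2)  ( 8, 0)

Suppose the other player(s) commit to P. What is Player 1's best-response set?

argmax u_1 = {A}

u_1(A vs P) = 4
u_1(B vs P) = 2
u_1(C vs P) = 0
u_1(D vs P) = 2
u_1(E vs P) = 1
max payoff 4 at {A}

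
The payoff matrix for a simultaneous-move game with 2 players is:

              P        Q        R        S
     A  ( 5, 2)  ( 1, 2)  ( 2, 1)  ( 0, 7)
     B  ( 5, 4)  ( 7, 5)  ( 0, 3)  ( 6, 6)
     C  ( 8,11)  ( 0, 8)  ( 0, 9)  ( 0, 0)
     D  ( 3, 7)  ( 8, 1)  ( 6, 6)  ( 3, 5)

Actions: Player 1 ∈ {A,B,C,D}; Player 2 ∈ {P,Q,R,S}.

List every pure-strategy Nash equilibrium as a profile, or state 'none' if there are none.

(A,P): not NE [P1→C gives 8>5; P2→S gives 7>2]
(A,Q): not NE [P1→D gives 8>1; P2→S gives 7>2]
(A,R): not NE [P1→D gives 6>2; P2→S gives 7>1]
(A,S): not NE [P1→B gives 6>0]
(B,P): not NE [P1→C gives 8>5; P2→S gives 6>4]
(B,Q): not NE [P1→D gives 8>7; P2→S gives 6>5]
(B,R): not NE [P1→D gives 6>0; P2→S gives 6>3]
(B,S): NE
(C,P): NE
(C,Q): not NE [P1→D gives 8>0; P2→P gives 11>8]
(C,R): not NE [P1→D gives 6>0; P2→P gives 11>9]
(C,S): not NE [P1→B gives 6>0; P2→P gives 11>0]
(D,P): not NE [P1→C gives 8>3]
(D,Q): not NE [P2→P gives 7>1]
(D,R): not NE [P2→P gives 7>6]
(D,S): not NE [P1→B gives 6>3; P2→P gives 7>5]

PSNE = {(B,S), (C,P)}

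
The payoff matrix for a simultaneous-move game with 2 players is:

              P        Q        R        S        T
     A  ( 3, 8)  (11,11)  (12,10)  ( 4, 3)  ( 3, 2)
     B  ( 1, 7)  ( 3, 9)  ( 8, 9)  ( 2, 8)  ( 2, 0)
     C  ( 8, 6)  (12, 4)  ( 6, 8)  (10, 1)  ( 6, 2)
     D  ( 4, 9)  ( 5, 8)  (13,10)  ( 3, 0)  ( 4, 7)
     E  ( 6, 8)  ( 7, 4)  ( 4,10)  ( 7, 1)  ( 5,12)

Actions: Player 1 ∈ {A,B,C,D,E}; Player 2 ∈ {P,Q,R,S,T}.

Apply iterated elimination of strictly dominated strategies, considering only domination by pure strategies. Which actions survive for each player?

P1 drop B (A beats it: P:3>1 Q:11>3 R:12>8 S:4>2 T:3>2)
P1 drop E (C beats it: P:8>6 Q:12>7 R:6>4 S:10>7 T:6>5)
P2 drop P (R beats it: A:10>8 C:8>6 D:10>9)
P2 drop S (Q beats it: A:11>3 C:4>1 D:8>0)
P2 drop T (Q beats it: A:11>2 C:4>2 D:8>7)
P1→{A,C,D} P2→{Q,R}

IESDS → P1:{A,C,D} P2:{Q,R}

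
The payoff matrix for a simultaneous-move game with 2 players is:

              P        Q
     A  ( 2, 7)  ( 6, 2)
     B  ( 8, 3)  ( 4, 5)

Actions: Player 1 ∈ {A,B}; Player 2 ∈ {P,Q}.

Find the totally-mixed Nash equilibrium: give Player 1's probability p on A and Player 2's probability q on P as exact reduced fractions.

p=2/7, q=1/4

P1 indiff ⇒ q·2+(1-q)·6 = q·8+(1-q)·4 ⇒ q(-6) = (1-q)(-2) ⇒ q = 1/4
P2 indiff ⇒ p·7+(1-p)·3 = p·2+(1-p)·5 ⇒ p(5) = (1-p)(2) ⇒ p = 2/7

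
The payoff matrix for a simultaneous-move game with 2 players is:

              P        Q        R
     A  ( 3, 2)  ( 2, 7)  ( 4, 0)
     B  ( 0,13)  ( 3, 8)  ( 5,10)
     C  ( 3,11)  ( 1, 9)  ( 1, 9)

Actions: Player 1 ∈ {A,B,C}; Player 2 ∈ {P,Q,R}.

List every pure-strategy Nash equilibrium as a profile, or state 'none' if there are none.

(A,P): not NE [P2→Q gives 7>2]
(A,Q): not NE [P1→B gives 3>2]
(A,R): not NE [P1→B gives 5>4; P2→Q gives 7>0]
(B,P): not NE [P1→C gives 3>0]
(B,Q): not NE [P2→P gives 13>8]
(B,R): not NE [P2→P gives 13>10]
(C,P): NE
(C,Q): not NE [P1→B gives 3>1; P2→P gives 11>9]
(C,R): not NE [P1→B gives 5>1; P2→P gives 11>9]

PSNE = {(C,P)}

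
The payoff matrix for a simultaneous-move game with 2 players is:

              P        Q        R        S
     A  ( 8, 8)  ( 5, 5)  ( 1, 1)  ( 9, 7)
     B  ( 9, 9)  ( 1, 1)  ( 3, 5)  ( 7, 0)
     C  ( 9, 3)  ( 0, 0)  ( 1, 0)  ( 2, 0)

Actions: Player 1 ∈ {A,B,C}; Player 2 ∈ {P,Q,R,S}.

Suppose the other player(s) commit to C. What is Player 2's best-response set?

u_2(P vs C) = 3
u_2(Q vs C) = 0
u_2(R vs C) = 0
u_2(S vs C) = 0
max payoff 3 at {P}

BR_2 = {P}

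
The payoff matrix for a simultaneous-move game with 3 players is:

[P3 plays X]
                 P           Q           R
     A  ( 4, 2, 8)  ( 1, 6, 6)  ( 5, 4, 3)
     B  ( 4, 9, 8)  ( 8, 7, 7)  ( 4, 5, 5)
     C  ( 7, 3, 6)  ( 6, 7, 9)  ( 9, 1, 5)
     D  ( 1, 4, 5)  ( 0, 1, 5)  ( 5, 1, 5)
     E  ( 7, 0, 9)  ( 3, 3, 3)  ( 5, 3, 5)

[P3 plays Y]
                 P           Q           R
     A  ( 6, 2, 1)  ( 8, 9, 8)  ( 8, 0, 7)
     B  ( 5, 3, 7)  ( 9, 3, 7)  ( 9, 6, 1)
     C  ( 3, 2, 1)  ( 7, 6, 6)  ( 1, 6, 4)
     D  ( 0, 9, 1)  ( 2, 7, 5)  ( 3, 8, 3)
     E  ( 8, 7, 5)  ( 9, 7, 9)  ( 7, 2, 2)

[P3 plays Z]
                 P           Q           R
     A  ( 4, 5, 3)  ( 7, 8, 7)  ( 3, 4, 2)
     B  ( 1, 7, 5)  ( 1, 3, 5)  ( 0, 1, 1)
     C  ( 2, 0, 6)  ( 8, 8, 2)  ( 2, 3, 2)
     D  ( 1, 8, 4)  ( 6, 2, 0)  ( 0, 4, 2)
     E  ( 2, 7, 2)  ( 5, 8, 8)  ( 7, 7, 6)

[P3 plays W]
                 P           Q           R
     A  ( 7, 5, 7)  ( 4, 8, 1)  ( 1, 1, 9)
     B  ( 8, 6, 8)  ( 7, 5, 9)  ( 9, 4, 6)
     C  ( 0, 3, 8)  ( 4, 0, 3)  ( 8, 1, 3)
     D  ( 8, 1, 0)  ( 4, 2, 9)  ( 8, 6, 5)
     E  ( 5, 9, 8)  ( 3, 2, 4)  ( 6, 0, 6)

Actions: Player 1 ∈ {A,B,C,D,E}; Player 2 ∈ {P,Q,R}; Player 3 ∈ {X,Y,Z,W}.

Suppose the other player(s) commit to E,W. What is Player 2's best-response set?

u_2(P vs E,W) = 9
u_2(Q vs E,W) = 2
u_2(R vs E,W) = 0
max payoff 9 at {P}

BR_2 = {P}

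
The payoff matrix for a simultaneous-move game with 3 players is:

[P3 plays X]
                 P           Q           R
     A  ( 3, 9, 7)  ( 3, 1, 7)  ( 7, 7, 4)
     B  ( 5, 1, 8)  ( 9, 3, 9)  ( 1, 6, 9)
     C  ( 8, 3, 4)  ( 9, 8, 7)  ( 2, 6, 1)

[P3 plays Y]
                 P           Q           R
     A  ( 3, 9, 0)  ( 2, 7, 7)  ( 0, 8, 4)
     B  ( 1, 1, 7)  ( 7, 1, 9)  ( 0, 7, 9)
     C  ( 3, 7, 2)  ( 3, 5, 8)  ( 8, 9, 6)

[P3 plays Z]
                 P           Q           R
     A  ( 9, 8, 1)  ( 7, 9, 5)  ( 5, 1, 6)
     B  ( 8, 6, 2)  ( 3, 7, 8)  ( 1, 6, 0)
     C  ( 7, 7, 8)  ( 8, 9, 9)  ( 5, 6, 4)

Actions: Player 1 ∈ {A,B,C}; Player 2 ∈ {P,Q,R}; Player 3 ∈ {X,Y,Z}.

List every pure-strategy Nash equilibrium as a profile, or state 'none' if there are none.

(A,P,X): not NE [P1→C gives 8>3]
(A,P,Y): not NE [P3→X gives 7>0]
(A,P,Z): not NE [P2→Q gives 9>8; P3→X gives 7>1]
(A,Q,X): not NE [P1→C gives 9>3; P2→P gives 9>1]
(A,Q,Y): not NE [P1→B gives 7>2; P2→P gives 9>7]
(A,Q,Z): not NE [P1→C gives 8>7; P3→Y gives 7>5]
(A,R,X): not NE [P2→P gives 9>7; P3→Z gives 6>4]
(A,R,Y): not NE [P1→C gives 8>0; P2→P gives 9>8; P3→Z gives 6>4]
(A,R,Z): not NE [P2→Q gives 9>1]
(B,P,X): not NE [P1→C gives 8>5; P2→R gives 6>1]
(B,P,Y): not NE [P1→C gives 3>1; P2→R gives 7>1; P3→X gives 8>7]
(B,P,Z): not NE [P1→A gives 9>8; P2→Q gives 7>6; P3→X gives 8>2]
(B,Q,X): not NE [P2→R gives 6>3]
(B,Q,Y): not NE [P2→R gives 7>1]
(B,Q,Z): not NE [P1→C gives 8>3; P3→Y gives 9>8]
(B,R,X): not NE [P1→A gives 7>1]
(B,R,Y): not NE [P1→C gives 8>0]
(B,R,Z): not NE [P1→C gives 5>1; P2→Q gives 7>6; P3→Y gives 9>0]
(C,P,X): not NE [P2→Q gives 8>3; P3→Z gives 8>4]
(C,P,Y): not NE [P2→R gives 9>7; P3→Z gives 8>2]
(C,P,Z): not NE [P1→A gives 9>7; P2→Q gives 9>7]
(C,Q,X): not NE [P3→Z gives 9>7]
(C,Q,Y): not NE [P1→B gives 7>3; P2→R gives 9>5; P3→Z gives 9>8]
(C,Q,Z): NE
(C,R,X): not NE [P1→A gives 7>2; P2→Q gives 8>6; P3→Y gives 6>1]
(C,R,Y): NE
(C,R,Z): not NE [P2→Q gives 9>6; P3→Y gives 6>4]

PSNE = {(C,Q,Z), (C,R,Y)}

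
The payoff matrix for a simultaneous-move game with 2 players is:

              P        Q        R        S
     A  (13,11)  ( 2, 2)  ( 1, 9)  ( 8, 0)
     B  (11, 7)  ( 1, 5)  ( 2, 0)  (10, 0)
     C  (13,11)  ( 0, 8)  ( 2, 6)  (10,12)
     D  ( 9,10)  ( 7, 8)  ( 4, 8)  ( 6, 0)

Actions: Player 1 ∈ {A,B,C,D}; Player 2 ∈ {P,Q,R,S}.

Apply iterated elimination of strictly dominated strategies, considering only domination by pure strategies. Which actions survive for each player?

Remaining: P1:{A,B,C} P2:{P,S}

P2 drop Q (P beats it: A:11>2 B:7>5 C:11>8 D:10>8)
P2 drop R (P beats it: A:11>9 B:7>0 C:11>6 D:10>8)
P1 drop D (A beats it: P:13>9 S:8>6)
P1→{A,B,C} P2→{P,S}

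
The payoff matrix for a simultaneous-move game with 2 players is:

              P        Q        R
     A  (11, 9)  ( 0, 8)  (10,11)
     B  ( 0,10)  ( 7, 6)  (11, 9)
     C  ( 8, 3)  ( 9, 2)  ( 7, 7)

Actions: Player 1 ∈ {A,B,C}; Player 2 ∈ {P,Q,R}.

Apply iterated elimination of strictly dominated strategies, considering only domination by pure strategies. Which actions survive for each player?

IESDS → P1:{A,B} P2:{P,R}

P2 drop Q (P beats it: A:9>8 B:10>6 C:3>2)
P1 drop C (A beats it: P:11>8 R:10>7)
P1→{A,B} P2→{P,R}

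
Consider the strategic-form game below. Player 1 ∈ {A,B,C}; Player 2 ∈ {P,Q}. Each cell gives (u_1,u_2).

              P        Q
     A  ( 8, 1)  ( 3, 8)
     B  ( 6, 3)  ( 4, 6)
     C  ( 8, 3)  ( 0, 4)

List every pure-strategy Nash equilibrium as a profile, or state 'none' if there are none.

Nash profiles: (B,Q)

(A,P): not NE [P2→Q gives 8>1]
(A,Q): not NE [P1→B gives 4>3]
(B,P): not NE [P1→C gives 8>6; P2→Q gives 6>3]
(B,Q): NE
(C,P): not NE [P2→Q gives 4>3]
(C,Q): not NE [P1→B gives 4>0]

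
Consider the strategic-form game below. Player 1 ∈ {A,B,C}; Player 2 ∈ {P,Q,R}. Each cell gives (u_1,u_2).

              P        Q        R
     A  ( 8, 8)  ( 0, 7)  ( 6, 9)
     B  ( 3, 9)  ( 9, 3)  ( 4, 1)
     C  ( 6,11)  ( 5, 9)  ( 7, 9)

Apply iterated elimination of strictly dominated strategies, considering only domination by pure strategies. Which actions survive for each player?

Survivors P1:{A,C} P2:{P,R}

P2 drop Q (P beats it: A:8>7 B:9>3 C:11>9)
P1 drop B (A beats it: P:8>3 R:6>4)
P1→{A,C} P2→{P,R}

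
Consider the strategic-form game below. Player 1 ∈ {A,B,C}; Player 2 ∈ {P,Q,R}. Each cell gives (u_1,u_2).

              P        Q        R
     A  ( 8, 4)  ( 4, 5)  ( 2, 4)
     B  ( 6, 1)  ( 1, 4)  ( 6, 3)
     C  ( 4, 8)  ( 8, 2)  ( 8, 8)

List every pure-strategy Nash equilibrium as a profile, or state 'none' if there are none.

NE set: (C,R)

(A,P): not NE [P2→Q gives 5>4]
(A,Q): not NE [P1→C gives 8>4]
(A,R): not NE [P1→C gives 8>2; P2→Q gives 5>4]
(B,P): not NE [P1→A gives 8>6; P2→Q gives 4>1]
(B,Q): not NE [P1→C gives 8>1]
(B,R): not NE [P1→C gives 8>6; P2→Q gives 4>3]
(C,P): not NE [P1→A gives 8>4]
(C,Q): not NE [P2→R gives 8>2]
(C,R): NE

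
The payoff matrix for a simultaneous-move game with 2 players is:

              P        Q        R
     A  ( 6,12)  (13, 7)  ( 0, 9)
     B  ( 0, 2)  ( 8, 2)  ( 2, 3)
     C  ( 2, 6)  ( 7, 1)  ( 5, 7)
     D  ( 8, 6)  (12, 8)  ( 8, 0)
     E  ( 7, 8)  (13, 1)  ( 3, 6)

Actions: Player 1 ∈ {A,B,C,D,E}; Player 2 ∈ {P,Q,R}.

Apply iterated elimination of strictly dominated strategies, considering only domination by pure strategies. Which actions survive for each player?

IESDS → P1:{A,D,E} P2:{P,Q}

P1 drop B (D beats it: P:8>0 Q:12>8 R:8>2)
P1 drop C (D beats it: P:8>2 Q:12>7 R:8>5)
P2 drop R (P beats it: A:12>9 D:6>0 E:8>6)
P1→{A,D,E} P2→{P,Q}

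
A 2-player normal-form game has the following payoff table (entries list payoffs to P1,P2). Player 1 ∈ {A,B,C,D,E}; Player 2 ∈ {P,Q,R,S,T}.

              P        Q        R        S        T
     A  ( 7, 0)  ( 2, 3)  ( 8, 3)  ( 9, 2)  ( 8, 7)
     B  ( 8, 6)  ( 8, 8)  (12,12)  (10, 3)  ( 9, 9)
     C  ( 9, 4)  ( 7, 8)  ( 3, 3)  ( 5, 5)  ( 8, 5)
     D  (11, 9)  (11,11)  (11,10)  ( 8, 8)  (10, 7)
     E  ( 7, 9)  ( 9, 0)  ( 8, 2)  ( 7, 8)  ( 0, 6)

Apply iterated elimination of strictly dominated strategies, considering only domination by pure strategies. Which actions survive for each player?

P1 drop A (B beats it: P:8>7 Q:8>2 R:12>8 S:10>9 T:9>8)
P1 drop C (D beats it: P:11>9 Q:11>7 R:11>3 S:8>5 T:10>8)
P1 drop E (D beats it: P:11>7 Q:11>9 R:11>8 S:8>7 T:10>0)
P2 drop P (Q beats it: B:8>6 D:11>9)
P2 drop S (Q beats it: B:8>3 D:11>8)
P2 drop T (R beats it: B:12>9 D:10>7)
P1→{B,D} P2→{Q,R}

Remaining: P1:{B,D} P2:{Q,R}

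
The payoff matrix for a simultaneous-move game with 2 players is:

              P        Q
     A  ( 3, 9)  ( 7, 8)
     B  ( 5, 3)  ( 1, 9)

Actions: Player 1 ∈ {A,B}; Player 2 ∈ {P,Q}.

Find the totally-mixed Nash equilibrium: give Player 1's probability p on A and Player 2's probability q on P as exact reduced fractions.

P1 indiff ⇒ q·3+(1-q)·7 = q·5+(1-q)·1 ⇒ q(-2) = (1-q)(-6) ⇒ q = 3/4
P2 indiff ⇒ p·9+(1-p)·3 = p·8+(1-p)·9 ⇒ p(1) = (1-p)(6) ⇒ p = 6/7

p=6/7, q=3/4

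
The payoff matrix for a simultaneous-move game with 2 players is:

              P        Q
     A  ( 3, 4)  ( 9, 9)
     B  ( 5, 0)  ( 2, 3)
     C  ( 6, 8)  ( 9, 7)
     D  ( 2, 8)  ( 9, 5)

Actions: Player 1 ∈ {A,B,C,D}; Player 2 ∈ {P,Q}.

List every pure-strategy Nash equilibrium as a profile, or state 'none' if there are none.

NE set: (A,Q), (C,P)

(A,P): not NE [P1→C gives 6>3; P2→Q gives 9>4]
(A,Q): NE
(B,P): not NE [P1→C gives 6>5; P2→Q gives 3>0]
(B,Q): not NE [P1→D gives 9>2]
(C,P): NE
(C,Q): not NE [P2→P gives 8>7]
(D,P): not NE [P1→C gives 6>2]
(D,Q): not NE [P2→P gives 8>5]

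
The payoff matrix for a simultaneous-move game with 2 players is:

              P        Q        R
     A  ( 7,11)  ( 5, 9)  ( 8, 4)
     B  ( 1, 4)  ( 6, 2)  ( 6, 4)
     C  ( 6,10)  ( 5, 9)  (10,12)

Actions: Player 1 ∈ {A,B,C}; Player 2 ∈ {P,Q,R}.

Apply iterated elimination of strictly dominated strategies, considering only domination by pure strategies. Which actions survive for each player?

P2 drop Q (P beats it: A:11>9 B:4>2 C:10>9)
P1 drop B (A beats it: P:7>1 R:8>6)
P1→{A,C} P2→{P,R}

IESDS → P1:{A,C} P2:{P,R}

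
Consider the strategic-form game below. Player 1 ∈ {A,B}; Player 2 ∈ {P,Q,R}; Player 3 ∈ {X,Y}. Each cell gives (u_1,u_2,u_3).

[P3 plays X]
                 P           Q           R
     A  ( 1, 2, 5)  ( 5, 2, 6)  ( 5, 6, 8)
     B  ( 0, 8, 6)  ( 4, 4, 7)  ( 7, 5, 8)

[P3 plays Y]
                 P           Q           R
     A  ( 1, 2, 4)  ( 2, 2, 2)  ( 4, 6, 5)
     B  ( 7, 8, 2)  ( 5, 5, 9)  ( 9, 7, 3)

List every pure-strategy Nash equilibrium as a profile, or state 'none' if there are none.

Equilibria: none

(A,P,X): not NE [P2→R gives 6>2]
(A,P,Y): not NE [P1→B gives 7>1; P2→R gives 6>2; P3→X gives 5>4]
(A,Q,X): not NE [P2→R gives 6>2]
(A,Q,Y): not NE [P1→B gives 5>2; P2→R gives 6>2; P3→X gives 6>2]
(A,R,X): not NE [P1→B gives 7>5]
(A,R,Y): not NE [P1→B gives 9>4; P3→X gives 8>5]
(B,P,X): not NE [P1→A gives 1>0]
(B,P,Y): not NE [P3→X gives 6>2]
(B,Q,X): not NE [P1→A gives 5>4; P2→P gives 8>4; P3→Y gives 9>7]
(B,Q,Y): not NE [P2→P gives 8>5]
(B,R,X): not NE [P2→P gives 8>5]
(B,R,Y): not NE [P2→P gives 8>7; P3→X gives 8>3]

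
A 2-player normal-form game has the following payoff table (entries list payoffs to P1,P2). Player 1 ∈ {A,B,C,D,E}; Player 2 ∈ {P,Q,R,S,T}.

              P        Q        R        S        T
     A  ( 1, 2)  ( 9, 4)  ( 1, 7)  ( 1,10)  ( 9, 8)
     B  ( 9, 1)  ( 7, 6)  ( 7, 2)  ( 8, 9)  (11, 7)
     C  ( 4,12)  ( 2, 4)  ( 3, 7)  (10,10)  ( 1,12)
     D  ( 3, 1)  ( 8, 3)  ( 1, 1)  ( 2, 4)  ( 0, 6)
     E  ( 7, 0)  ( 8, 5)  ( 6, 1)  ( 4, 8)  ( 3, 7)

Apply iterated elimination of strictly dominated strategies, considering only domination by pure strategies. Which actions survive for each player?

IESDS → P1:{B,C} P2:{P,S,T}

P2 drop Q (S beats it: A:10>4 B:9>6 C:10>4 D:4>3 E:8>5)
P1 drop A (B beats it: P:9>1 R:7>1 S:8>1 T:11>9)
P1 drop D (B beats it: P:9>3 R:7>1 S:8>2 T:11>0)
P1 drop E (B beats it: P:9>7 R:7>6 S:8>4 T:11>3)
P2 drop R (S beats it: B:9>2 C:10>7)
P1→{B,C} P2→{P,S,T}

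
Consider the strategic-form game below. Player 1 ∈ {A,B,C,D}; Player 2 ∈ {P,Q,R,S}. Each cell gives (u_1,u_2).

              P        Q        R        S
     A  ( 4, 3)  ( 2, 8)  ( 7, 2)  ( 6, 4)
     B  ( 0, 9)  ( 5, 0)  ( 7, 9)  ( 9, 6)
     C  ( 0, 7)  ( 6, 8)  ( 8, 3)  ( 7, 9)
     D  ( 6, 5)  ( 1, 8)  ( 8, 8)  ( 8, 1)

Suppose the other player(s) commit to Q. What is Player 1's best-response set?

argmax u_1 = {C}

u_1(A vs Q) = 2
u_1(B vs Q) = 5
u_1(C vs Q) = 6
u_1(D vs Q) = 1
max payoff 6 at {C}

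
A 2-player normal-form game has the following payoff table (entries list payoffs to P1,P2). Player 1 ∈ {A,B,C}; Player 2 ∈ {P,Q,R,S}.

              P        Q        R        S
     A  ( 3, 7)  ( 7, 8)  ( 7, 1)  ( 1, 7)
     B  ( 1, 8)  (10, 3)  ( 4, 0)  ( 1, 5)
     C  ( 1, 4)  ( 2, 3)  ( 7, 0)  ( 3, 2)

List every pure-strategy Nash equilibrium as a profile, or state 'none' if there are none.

(A,P): not NE [P2→Q gives 8>7]
(A,Q): not NE [P1→B gives 10>7]
(A,R): not NE [P2→Q gives 8>1]
(A,S): not NE [P1→C gives 3>1; P2→Q gives 8>7]
(B,P): not NE [P1→A gives 3>1]
(B,Q): not NE [P2→P gives 8>3]
(B,R): not NE [P1→C gives 7>4; P2→P gives 8>0]
(B,S): not NE [P1→C gives 3>1; P2→P gives 8>5]
(C,P): not NE [P1→A gives 3>1]
(C,Q): not NE [P1→B gives 10>2; P2→P gives 4>3]
(C,R): not NE [P2→P gives 4>0]
(C,S): not NE [P2→P gives 4>2]

Equilibria: none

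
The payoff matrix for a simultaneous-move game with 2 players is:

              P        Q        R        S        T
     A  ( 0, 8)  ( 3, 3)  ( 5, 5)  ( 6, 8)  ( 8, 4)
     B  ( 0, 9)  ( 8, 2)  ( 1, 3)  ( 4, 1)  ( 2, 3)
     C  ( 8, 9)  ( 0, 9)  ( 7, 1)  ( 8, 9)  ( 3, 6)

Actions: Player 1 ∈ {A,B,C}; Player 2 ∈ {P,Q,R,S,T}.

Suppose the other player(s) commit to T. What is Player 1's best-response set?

argmax u_1 = {A}

u_1(A vs T) = 8
u_1(B vs T) = 2
u_1(C vs T) = 3
max payoff 8 at {A}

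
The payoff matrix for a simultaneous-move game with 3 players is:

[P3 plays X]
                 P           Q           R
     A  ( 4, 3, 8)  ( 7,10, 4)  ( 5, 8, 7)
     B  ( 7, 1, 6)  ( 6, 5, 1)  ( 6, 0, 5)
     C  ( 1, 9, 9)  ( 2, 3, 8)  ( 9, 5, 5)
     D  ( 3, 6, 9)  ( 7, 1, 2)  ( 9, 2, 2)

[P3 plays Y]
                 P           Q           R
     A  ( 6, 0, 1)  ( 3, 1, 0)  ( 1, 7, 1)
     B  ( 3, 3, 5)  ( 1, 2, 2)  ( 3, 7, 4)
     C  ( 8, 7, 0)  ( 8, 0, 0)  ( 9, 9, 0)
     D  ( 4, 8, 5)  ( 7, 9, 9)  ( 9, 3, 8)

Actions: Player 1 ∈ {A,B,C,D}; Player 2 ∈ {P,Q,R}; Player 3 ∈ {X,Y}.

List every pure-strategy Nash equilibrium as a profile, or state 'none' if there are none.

PSNE = {(A,Q,X)}

(A,P,X): not NE [P1→B gives 7>4; P2→Q gives 10>3]
(A,P,Y): not NE [P1→C gives 8>6; P2→R gives 7>0; P3→X gives 8>1]
(A,Q,X): NE
(A,Q,Y): not NE [P1→C gives 8>3; P2→R gives 7>1; P3→X gives 4>0]
(A,R,X): not NE [P1→D gives 9>5; P2→Q gives 10>8]
(A,R,Y): not NE [P1→D gives 9>1; P3→X gives 7>1]
(B,P,X): not NE [P2→Q gives 5>1]
(B,P,Y): not NE [P1→C gives 8>3; P2→R gives 7>3; P3→X gives 6>5]
(B,Q,X): not NE [P1→D gives 7>6; P3→Y gives 2>1]
(B,Q,Y): not NE [P1→C gives 8>1; P2→R gives 7>2]
(B,R,X): not NE [P1→D gives 9>6; P2→Q gives 5>0]
(B,R,Y): not NE [P1→D gives 9>3; P3→X gives 5>4]
(C,P,X): not NE [P1→B gives 7>1]
(C,P,Y): not NE [P2→R gives 9>7; P3→X gives 9>0]
(C,Q,X): not NE [P1→D gives 7>2; P2→P gives 9>3]
(C,Q,Y): not NE [P2→R gives 9>0; P3→X gives 8>0]
(C,R,X): not NE [P2→P gives 9>5]
(C,R,Y): not NE [P3→X gives 5>0]
(D,P,X): not NE [P1→B gives 7>3]
(D,P,Y): not NE [P1→C gives 8>4; P2→Q gives 9>8; P3→X gives 9>5]
(D,Q,X): not NE [P2→P gives 6>1; P3→Y gives 9>2]
(D,Q,Y): not NE [P1→C gives 8>7]
(D,R,X): not NE [P2→P gives 6>2; P3→Y gives 8>2]
(D,R,Y): not NE [P2→Q gives 9>3]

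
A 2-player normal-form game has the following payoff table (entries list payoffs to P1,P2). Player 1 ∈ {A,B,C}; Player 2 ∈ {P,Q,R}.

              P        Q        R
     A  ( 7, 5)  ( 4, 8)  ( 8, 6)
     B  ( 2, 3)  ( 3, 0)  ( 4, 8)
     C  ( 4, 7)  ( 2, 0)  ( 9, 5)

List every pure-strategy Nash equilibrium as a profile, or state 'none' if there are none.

PSNE = {(A,Q)}

(A,P): not NE [P2→Q gives 8>5]
(A,Q): NE
(A,R): not NE [P1→C gives 9>8; P2→Q gives 8>6]
(B,P): not NE [P1→A gives 7>2; P2→R gives 8>3]
(B,Q): not NE [P1→A gives 4>3; P2→R gives 8>0]
(B,R): not NE [P1→C gives 9>4]
(C,P): not NE [P1→A gives 7>4]
(C,Q): not NE [P1→A gives 4>2; P2→P gives 7>0]
(C,R): not NE [P2→P gives 7>5]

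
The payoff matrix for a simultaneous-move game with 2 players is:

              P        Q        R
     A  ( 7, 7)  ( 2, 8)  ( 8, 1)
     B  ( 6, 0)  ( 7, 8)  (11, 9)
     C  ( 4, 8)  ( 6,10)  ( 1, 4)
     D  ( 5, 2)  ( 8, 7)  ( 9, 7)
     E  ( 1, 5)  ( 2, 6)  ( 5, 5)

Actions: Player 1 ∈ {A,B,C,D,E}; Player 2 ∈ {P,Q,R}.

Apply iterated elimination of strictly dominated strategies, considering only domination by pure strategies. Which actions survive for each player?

IESDS → P1:{B,D} P2:{Q,R}

P1 drop C (B beats it: P:6>4 Q:7>6 R:11>1)
P1 drop E (B beats it: P:6>1 Q:7>2 R:11>5)
P2 drop P (Q beats it: A:8>7 B:8>0 D:7>2)
P1 drop A (B beats it: Q:7>2 R:11>8)
P1→{B,D} P2→{Q,R}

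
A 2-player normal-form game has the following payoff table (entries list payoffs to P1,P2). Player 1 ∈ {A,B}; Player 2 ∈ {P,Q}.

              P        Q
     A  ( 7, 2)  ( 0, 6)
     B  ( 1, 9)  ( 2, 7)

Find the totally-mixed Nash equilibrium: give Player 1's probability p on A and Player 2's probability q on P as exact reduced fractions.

P1 indiff ⇒ q·7+(1-q)·0 = q·1+(1-q)·2 ⇒ q(6) = (1-q)(2) ⇒ q = 1/4
P2 indiff ⇒ p·2+(1-p)·9 = p·6+(1-p)·7 ⇒ p(-4) = (1-p)(-2) ⇒ p = 1/3

(p,q) = (1/3, 1/4)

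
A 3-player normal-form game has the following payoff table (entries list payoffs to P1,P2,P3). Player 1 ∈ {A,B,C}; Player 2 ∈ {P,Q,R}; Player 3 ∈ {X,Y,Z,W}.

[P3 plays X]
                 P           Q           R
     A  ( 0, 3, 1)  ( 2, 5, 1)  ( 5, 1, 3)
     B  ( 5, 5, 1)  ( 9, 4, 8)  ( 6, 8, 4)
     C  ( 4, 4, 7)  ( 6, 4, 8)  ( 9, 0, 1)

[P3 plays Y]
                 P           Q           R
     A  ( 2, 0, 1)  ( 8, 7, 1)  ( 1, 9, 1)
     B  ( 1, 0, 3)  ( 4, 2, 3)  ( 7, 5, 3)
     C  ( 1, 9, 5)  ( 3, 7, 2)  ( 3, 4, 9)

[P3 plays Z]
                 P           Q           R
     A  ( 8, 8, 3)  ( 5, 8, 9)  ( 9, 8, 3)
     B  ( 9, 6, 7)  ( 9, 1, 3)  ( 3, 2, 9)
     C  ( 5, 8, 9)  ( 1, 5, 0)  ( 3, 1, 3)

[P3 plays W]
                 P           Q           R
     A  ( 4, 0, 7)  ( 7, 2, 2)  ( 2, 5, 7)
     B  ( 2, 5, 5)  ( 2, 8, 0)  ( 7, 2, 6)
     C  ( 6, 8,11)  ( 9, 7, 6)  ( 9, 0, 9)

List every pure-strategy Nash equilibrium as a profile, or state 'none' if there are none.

Nash profiles: (B,P,Z), (C,P,W)

(A,P,X): not NE [P1→B gives 5>0; P2→Q gives 5>3; P3→W gives 7>1]
(A,P,Y): not NE [P2→R gives 9>0; P3→W gives 7>1]
(A,P,Z): not NE [P1→B gives 9>8; P3→W gives 7>3]
(A,P,W): not NE [P1→C gives 6>4; P2→R gives 5>0]
(A,Q,X): not NE [P1→B gives 9>2; P3→Z gives 9>1]
(A,Q,Y): not NE [P2→R gives 9>7; P3→Z gives 9>1]
(A,Q,Z): not NE [P1→B gives 9>5]
(A,Q,W): not NE [P1→C gives 9>7; P2→R gives 5>2; P3→Z gives 9>2]
(A,R,X): not NE [P1→C gives 9>5; P2→Q gives 5>1; P3→W gives 7>3]
(A,R,Y): not NE [P1→B gives 7>1; P3→W gives 7>1]
(A,R,Z): not NE [P3→W gives 7>3]
(A,R,W): not NE [P1→C gives 9>2]
(B,P,X): not NE [P2→R gives 8>5; P3→Z gives 7>1]
(B,P,Y): not NE [P1→A gives 2>1; P2→R gives 5>0; P3→Z gives 7>3]
(B,P,Z): NE
(B,P,W): not NE [P1→C gives 6>2; P2→Q gives 8>5; P3→Z gives 7>5]
(B,Q,X): not NE [P2→R gives 8>4]
(B,Q,Y): not NE [P1→A gives 8>4; P2→R gives 5>2; P3→X gives 8>3]
(B,Q,Z): not NE [P2→P gives 6>1; P3→X gives 8>3]
(B,Q,W): not NE [P1→C gives 9>2; P3→X gives 8>0]
(B,R,X): not NE [P1→C gives 9>6; P3→Z gives 9>4]
(B,R,Y): not NE [P3→Z gives 9>3]
(B,R,Z): not NE [P1→A gives 9>3; P2→P gives 6>2]
(B,R,W): not NE [P1→C gives 9>7; P2→Q gives 8>2; P3→Z gives 9>6]
(C,P,X): not NE [P1→B gives 5>4; P3→W gives 11>7]
(C,P,Y): not NE [P1→A gives 2>1; P3→W gives 11>5]
(C,P,Z): not NE [P1→B gives 9>5; P3→W gives 11>9]
(C,P,W): NE
(C,Q,X): not NE [P1→B gives 9>6]
(C,Q,Y): not NE [P1→A gives 8>3; P2→P gives 9>7; P3→X gives 8>2]
(C,Q,Z): not NE [P1→B gives 9>1; P2→P gives 8>5; P3→X gives 8>0]
(C,Q,W): not NE [P2→P gives 8>7; P3→X gives 8>6]
(C,R,X): not NE [P2→Q gives 4>0; P3→W gives 9>1]
(C,R,Y): not NE [P1→B gives 7>3; P2→P gives 9>4]
(C,R,Z): not NE [P1→A gives 9>3; P2→P gives 8>1; P3→W gives 9>3]
(C,R,W): not NE [P2→P gives 8>0]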